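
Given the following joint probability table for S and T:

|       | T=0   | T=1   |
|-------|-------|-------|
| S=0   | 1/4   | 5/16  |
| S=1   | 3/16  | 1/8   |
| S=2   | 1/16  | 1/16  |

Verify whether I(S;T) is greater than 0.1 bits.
Marginal P(S) (row sums):
  P(S=0) = 1/4 + 5/16 = 9/16
  P(S=1) = 3/16 + 1/8 = 5/16
  P(S=2) = 1/16 + 1/16 = 1/8
Marginal P(T) (column sums):
  P(T=0) = 1/4 + 3/16 + 1/16 = 1/2
  P(T=1) = 5/16 + 1/8 + 1/16 = 1/2

H(S) = -[(9/16)·log₂(9/16) + (5/16)·log₂(5/16) + (1/8)·log₂(1/8)]
  = 0.4669 + 0.5244 + 0.3750
  = 1.3663 bits
H(T) = -[(1/2)·log₂(1/2) + (1/2)·log₂(1/2)]
  = 0.5000 + 0.5000
  = 1.0000 bits
H(S,T) = -[(1/4)·log₂(1/4) + (5/16)·log₂(5/16) + (3/16)·log₂(3/16) + (1/8)·log₂(1/8) + (1/16)·log₂(1/16) + (1/16)·log₂(1/16)]
  = 0.5000 + 0.5244 + 0.4528 + 0.3750 + 0.2500 + 0.2500
  = 2.3522 bits

I(S;T) = H(S) + H(T) - H(S,T)
  = 1.3663 + 1.0000 - 2.3522
  = 0.0141 bits

No. I(S;T) = 0.0141 bits, which is ≤ 0.1 bits.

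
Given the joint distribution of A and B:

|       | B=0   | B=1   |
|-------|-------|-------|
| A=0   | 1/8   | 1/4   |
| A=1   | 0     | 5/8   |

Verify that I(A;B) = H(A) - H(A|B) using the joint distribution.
Left side, from I(A;B) = H(A) + H(B) - H(A,B):
Marginal P(A) (row sums):
  P(A=0) = 1/8 + 1/4 = 3/8
  P(A=1) = 0 + 5/8 = 5/8
Marginal P(B) (column sums):
  P(B=0) = 1/8 + 0 = 1/8
  P(B=1) = 1/4 + 5/8 = 7/8

H(A) = -[(3/8)·log₂(3/8) + (5/8)·log₂(5/8)]
  = 0.5306 + 0.4238
  = 0.9544 bits
H(B) = -[(1/8)·log₂(1/8) + (7/8)·log₂(7/8)]
  = 0.3750 + 0.1686
  = 0.5436 bits
H(A,B) = -[(1/8)·log₂(1/8) + (1/4)·log₂(1/4) + (5/8)·log₂(5/8)]
  = 0.3750 + 0.5000 + 0.4238
  = 1.2988 bits

I(A;B) = H(A) + H(B) - H(A,B)
  = 0.9544 + 0.5436 - 1.2988
  = 0.1992 bits

Right side, with H(A|B) computed directly from the conditional probabilities:
H(A|B) = -Σ P(A,B)·log₂ P(A|B), where P(A|B) = P(A,B) / P(B)
  (cells with P(A,B) = 0 contribute 0)
  (A=0,B=0): P(A|B) = (1/8)/(1/8) = 1;  -(1/8)·log₂(1) = 0.0000
  (A=0,B=1): P(A|B) = (1/4)/(7/8) = 2/7;  -(1/4)·log₂(2/7) = 0.4518
  (A=1,B=1): P(A|B) = (5/8)/(7/8) = 5/7;  -(5/8)·log₂(5/7) = 0.3034
H(A|B) = 0.0000 + 0.4518 + 0.3034
  = 0.7552 bits
H(A) - H(A|B) = 0.9544 - 0.7552 = 0.1992 bits

Both sides equal 0.1992 bits, so I(A;B) = H(A) - H(A|B) ✓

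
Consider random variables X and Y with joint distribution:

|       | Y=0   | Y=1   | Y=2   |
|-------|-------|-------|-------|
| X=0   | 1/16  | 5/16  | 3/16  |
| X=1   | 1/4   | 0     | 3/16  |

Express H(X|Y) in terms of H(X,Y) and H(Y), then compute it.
H(X|Y) = H(X,Y) - H(Y)

Marginal P(Y) (column sums):
  P(Y=0) = 1/16 + 1/4 = 5/16
  P(Y=1) = 5/16 + 0 = 5/16
  P(Y=2) = 3/16 + 3/16 = 3/8

H(X,Y) = -[(1/16)·log₂(1/16) + (5/16)·log₂(5/16) + (3/16)·log₂(3/16) + (1/4)·log₂(1/4) + (3/16)·log₂(3/16)]
  = 0.2500 + 0.5244 + 0.4528 + 0.5000 + 0.4528
  = 2.1800 bits
H(Y) = -[(5/16)·log₂(5/16) + (5/16)·log₂(5/16) + (3/8)·log₂(3/8)]
  = 0.5244 + 0.5244 + 0.5306
  = 1.5794 bits

H(X|Y) = 2.1800 - 1.5794 = 0.6006 bits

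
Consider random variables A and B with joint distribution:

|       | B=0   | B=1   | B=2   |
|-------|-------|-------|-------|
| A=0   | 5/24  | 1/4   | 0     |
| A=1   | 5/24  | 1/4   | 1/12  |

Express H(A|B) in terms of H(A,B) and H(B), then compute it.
H(A|B) = H(A,B) - H(B)

Marginal P(B) (column sums):
  P(B=0) = 5/24 + 5/24 = 5/12
  P(B=1) = 1/4 + 1/4 = 1/2
  P(B=2) = 0 + 1/12 = 1/12

H(A,B) = -[(5/24)·log₂(5/24) + (1/4)·log₂(1/4) + (5/24)·log₂(5/24) + (1/4)·log₂(1/4) + (1/12)·log₂(1/12)]
  = 0.4715 + 0.5000 + 0.4715 + 0.5000 + 0.2987
  = 2.2417 bits
H(B) = -[(5/12)·log₂(5/12) + (1/2)·log₂(1/2) + (1/12)·log₂(1/12)]
  = 0.5263 + 0.5000 + 0.2987
  = 1.3250 bits

H(A|B) = 2.2417 - 1.3250 = 0.9167 bits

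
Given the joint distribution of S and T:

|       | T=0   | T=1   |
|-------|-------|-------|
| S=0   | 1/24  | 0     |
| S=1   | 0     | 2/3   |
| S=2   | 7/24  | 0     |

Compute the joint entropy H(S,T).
H(S,T) = -Σ P(S,T) log₂ P(S,T), summed over the non-zero cells:
H(S,T) = -[(1/24)·log₂(1/24) + (2/3)·log₂(2/3) + (7/24)·log₂(7/24)]
  = 0.1910 + 0.3900 + 0.5185
  = 1.0995 bits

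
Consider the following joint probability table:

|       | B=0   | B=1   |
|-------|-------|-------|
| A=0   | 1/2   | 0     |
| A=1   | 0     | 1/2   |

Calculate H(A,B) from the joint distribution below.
H(A,B) = -Σ P(A,B) log₂ P(A,B), summed over the non-zero cells:
H(A,B) = -[(1/2)·log₂(1/2) + (1/2)·log₂(1/2)]
  = 0.5000 + 0.5000
  = 1.0000 bits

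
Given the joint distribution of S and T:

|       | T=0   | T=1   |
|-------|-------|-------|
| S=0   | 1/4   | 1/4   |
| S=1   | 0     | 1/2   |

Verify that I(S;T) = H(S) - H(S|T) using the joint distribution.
Left side, from I(S;T) = H(S) + H(T) - H(S,T):
Marginal P(S) (row sums):
  P(S=0) = 1/4 + 1/4 = 1/2
  P(S=1) = 0 + 1/2 = 1/2
Marginal P(T) (column sums):
  P(T=0) = 1/4 + 0 = 1/4
  P(T=1) = 1/4 + 1/2 = 3/4

H(S) = -[(1/2)·log₂(1/2) + (1/2)·log₂(1/2)]
  = 0.5000 + 0.5000
  = 1.0000 bits
H(T) = -[(1/4)·log₂(1/4) + (3/4)·log₂(3/4)]
  = 0.5000 + 0.3113
  = 0.8113 bits
H(S,T) = -[(1/4)·log₂(1/4) + (1/4)·log₂(1/4) + (1/2)·log₂(1/2)]
  = 0.5000 + 0.5000 + 0.5000
  = 1.5000 bits

I(S;T) = H(S) + H(T) - H(S,T)
  = 1.0000 + 0.8113 - 1.5000
  = 0.3113 bits

Right side, with H(S|T) computed directly from the conditional probabilities:
H(S|T) = -Σ P(S,T)·log₂ P(S|T), where P(S|T) = P(S,T) / P(T)
  (cells with P(S,T) = 0 contribute 0)
  (S=0,T=0): P(S|T) = (1/4)/(1/4) = 1;  -(1/4)·log₂(1) = 0.0000
  (S=0,T=1): P(S|T) = (1/4)/(3/4) = 1/3;  -(1/4)·log₂(1/3) = 0.3962
  (S=1,T=1): P(S|T) = (1/2)/(3/4) = 2/3;  -(1/2)·log₂(2/3) = 0.2925
H(S|T) = 0.0000 + 0.3962 + 0.2925
  = 0.6887 bits
H(S) - H(S|T) = 1.0000 - 0.6887 = 0.3113 bits

Both sides equal 0.3113 bits, so I(S;T) = H(S) - H(S|T) ✓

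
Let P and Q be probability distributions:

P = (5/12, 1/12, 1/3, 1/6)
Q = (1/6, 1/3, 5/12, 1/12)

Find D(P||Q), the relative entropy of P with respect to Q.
D(P||Q) = Σ P(i) log₂(P(i)/Q(i))
  i=0: (5/12) × log₂((5/12)/(1/6)) = (5/12) × log₂(5/2) = 0.5508
  i=1: (1/12) × log₂((1/12)/(1/3)) = (1/12) × log₂(1/4) = -0.1667
  i=2: (1/3) × log₂((1/3)/(5/12)) = (1/3) × log₂(4/5) = -0.1073
  i=3: (1/6) × log₂((1/6)/(1/12)) = (1/6) × log₂(2) = 0.1667
D(P||Q) = 0.5508 - 0.1667 - 0.1073 + 0.1667
  = 0.4435 bits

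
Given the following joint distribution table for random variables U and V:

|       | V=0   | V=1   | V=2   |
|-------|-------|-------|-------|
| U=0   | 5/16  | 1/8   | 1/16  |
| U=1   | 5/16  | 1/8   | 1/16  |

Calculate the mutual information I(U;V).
Marginal P(U) (row sums):
  P(U=0) = 5/16 + 1/8 + 1/16 = 1/2
  P(U=1) = 5/16 + 1/8 + 1/16 = 1/2
Marginal P(V) (column sums):
  P(V=0) = 5/16 + 5/16 = 5/8
  P(V=1) = 1/8 + 1/8 = 1/4
  P(V=2) = 1/16 + 1/16 = 1/8

H(U) = -[(1/2)·log₂(1/2) + (1/2)·log₂(1/2)]
  = 0.5000 + 0.5000
  = 1.0000 bits
H(V) = -[(5/8)·log₂(5/8) + (1/4)·log₂(1/4) + (1/8)·log₂(1/8)]
  = 0.4238 + 0.5000 + 0.3750
  = 1.2988 bits
H(U,V) = -[(5/16)·log₂(5/16) + (1/8)·log₂(1/8) + (1/16)·log₂(1/16) + (5/16)·log₂(5/16) + (1/8)·log₂(1/8) + (1/16)·log₂(1/16)]
  = 0.5244 + 0.3750 + 0.2500 + 0.5244 + 0.3750 + 0.2500
  = 2.2988 bits

I(U;V) = H(U) + H(V) - H(U,V)
  = 1.0000 + 1.2988 - 2.2988
  = 0.0000 bits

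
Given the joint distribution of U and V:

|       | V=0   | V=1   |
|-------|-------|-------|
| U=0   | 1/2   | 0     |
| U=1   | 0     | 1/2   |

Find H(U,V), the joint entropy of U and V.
H(U,V) = -Σ P(U,V) log₂ P(U,V), summed over the non-zero cells:
H(U,V) = -[(1/2)·log₂(1/2) + (1/2)·log₂(1/2)]
  = 0.5000 + 0.5000
  = 1.0000 bits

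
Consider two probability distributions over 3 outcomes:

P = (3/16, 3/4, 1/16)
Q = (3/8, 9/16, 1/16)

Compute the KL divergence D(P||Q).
D(P||Q) = Σ P(i) log₂(P(i)/Q(i))
  i=0: (3/16) × log₂((3/16)/(3/8)) = (3/16) × log₂(1/2) = -0.1875
  i=1: (3/4) × log₂((3/4)/(9/16)) = (3/4) × log₂(4/3) = 0.3113
  i=2: (1/16) × log₂((1/16)/(1/16)) = (1/16) × log₂(1) = 0.0000
D(P||Q) = -0.1875 + 0.3113 + 0.0000
  = 0.1238 bits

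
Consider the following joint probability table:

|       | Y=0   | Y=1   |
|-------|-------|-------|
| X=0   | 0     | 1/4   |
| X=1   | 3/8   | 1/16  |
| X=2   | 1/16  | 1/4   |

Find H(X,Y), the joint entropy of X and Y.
H(X,Y) = -Σ P(X,Y) log₂ P(X,Y), summed over the non-zero cells:
H(X,Y) = -[(1/4)·log₂(1/4) + (3/8)·log₂(3/8) + (1/16)·log₂(1/16) + (1/16)·log₂(1/16) + (1/4)·log₂(1/4)]
  = 0.5000 + 0.5306 + 0.2500 + 0.2500 + 0.5000
  = 2.0306 bits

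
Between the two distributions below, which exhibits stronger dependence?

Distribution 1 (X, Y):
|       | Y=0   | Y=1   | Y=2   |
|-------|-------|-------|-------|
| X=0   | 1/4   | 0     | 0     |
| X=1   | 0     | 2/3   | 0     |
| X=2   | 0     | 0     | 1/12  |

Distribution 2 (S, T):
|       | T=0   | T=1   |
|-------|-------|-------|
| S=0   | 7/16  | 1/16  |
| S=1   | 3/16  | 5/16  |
Distribution 1 (X, Y):
Marginal P(X) (row sums):
  P(X=0) = 1/4 + 0 + 0 = 1/4
  P(X=1) = 0 + 2/3 + 0 = 2/3
  P(X=2) = 0 + 0 + 1/12 = 1/12
Marginal P(Y) (column sums):
  P(Y=0) = 1/4 + 0 + 0 = 1/4
  P(Y=1) = 0 + 2/3 + 0 = 2/3
  P(Y=2) = 0 + 0 + 1/12 = 1/12

H(X) = -[(1/4)·log₂(1/4) + (2/3)·log₂(2/3) + (1/12)·log₂(1/12)]
  = 0.5000 + 0.3900 + 0.2987
  = 1.1887 bits
H(Y) = -[(1/4)·log₂(1/4) + (2/3)·log₂(2/3) + (1/12)·log₂(1/12)]
  = 0.5000 + 0.3900 + 0.2987
  = 1.1887 bits
H(X,Y) = -[(1/4)·log₂(1/4) + (2/3)·log₂(2/3) + (1/12)·log₂(1/12)]
  = 0.5000 + 0.3900 + 0.2987
  = 1.1887 bits

I(X;Y) = H(X) + H(Y) - H(X,Y)
  = 1.1887 + 1.1887 - 1.1887
  = 1.1887 bits

Distribution 2 (S, T):
Marginal P(S) (row sums):
  P(S=0) = 7/16 + 1/16 = 1/2
  P(S=1) = 3/16 + 5/16 = 1/2
Marginal P(T) (column sums):
  P(T=0) = 7/16 + 3/16 = 5/8
  P(T=1) = 1/16 + 5/16 = 3/8

H(S) = -[(1/2)·log₂(1/2) + (1/2)·log₂(1/2)]
  = 0.5000 + 0.5000
  = 1.0000 bits
H(T) = -[(5/8)·log₂(5/8) + (3/8)·log₂(3/8)]
  = 0.4238 + 0.5306
  = 0.9544 bits
H(S,T) = -[(7/16)·log₂(7/16) + (1/16)·log₂(1/16) + (3/16)·log₂(3/16) + (5/16)·log₂(5/16)]
  = 0.5218 + 0.2500 + 0.4528 + 0.5244
  = 1.7490 bits

I(S;T) = H(S) + H(T) - H(S,T)
  = 1.0000 + 0.9544 - 1.7490
  = 0.2054 bits

I(X;Y) = 1.1887 bits > I(S;T) = 0.2054 bits, so (X, Y) has the higher mutual information (stronger dependence).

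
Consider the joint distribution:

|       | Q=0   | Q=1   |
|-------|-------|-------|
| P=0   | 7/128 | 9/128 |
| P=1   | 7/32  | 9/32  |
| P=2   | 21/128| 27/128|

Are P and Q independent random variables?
Marginal P(P) (row sums):
  P(P=0) = 7/128 + 9/128 = 1/8
  P(P=1) = 7/32 + 9/32 = 1/2
  P(P=2) = 21/128 + 27/128 = 3/8
Marginal P(Q) (column sums):
  P(Q=0) = 7/128 + 7/32 + 21/128 = 7/16
  P(Q=1) = 9/128 + 9/32 + 27/128 = 9/16

P and Q are independent iff P(P=i,Q=j) = P(P=i)·P(Q=j) for every cell.
  P(P=0)·P(Q=0) = 1/8 × 7/16 = 7/128 = P(P=0,Q=0) ✓
  P(P=0)·P(Q=1) = 1/8 × 9/16 = 9/128 = P(P=0,Q=1) ✓
  P(P=1)·P(Q=0) = 1/2 × 7/16 = 7/32 = P(P=1,Q=0) ✓
  P(P=1)·P(Q=1) = 1/2 × 9/16 = 9/32 = P(P=1,Q=1) ✓
  P(P=2)·P(Q=0) = 3/8 × 7/16 = 21/128 = P(P=2,Q=0) ✓
  P(P=2)·P(Q=1) = 3/8 × 9/16 = 27/128 = P(P=2,Q=1) ✓

Yes, P and Q are independent: every cell factors, so I(P;Q) = 0 bits.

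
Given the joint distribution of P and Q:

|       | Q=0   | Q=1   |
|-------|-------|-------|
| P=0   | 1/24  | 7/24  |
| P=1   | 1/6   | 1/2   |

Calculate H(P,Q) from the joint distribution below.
H(P,Q) = -Σ P(P,Q) log₂ P(P,Q), summed over the non-zero cells:
H(P,Q) = -[(1/24)·log₂(1/24) + (7/24)·log₂(7/24) + (1/6)·log₂(1/6) + (1/2)·log₂(1/2)]
  = 0.1910 + 0.5185 + 0.4308 + 0.5000
  = 1.6403 bits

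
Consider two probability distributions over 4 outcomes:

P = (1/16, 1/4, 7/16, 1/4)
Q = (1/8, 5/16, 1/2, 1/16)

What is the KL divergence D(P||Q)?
D(P||Q) = Σ P(i) log₂(P(i)/Q(i))
  i=0: (1/16) × log₂((1/16)/(1/8)) = (1/16) × log₂(1/2) = -0.0625
  i=1: (1/4) × log₂((1/4)/(5/16)) = (1/4) × log₂(4/5) = -0.0805
  i=2: (7/16) × log₂((7/16)/(1/2)) = (7/16) × log₂(7/8) = -0.0843
  i=3: (1/4) × log₂((1/4)/(1/16)) = (1/4) × log₂(4) = 0.5000
D(P||Q) = -0.0625 - 0.0805 - 0.0843 + 0.5000
  = 0.2727 bits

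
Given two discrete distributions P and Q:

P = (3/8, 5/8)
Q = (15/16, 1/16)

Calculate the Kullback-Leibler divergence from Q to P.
D(P||Q) = Σ P(i) log₂(P(i)/Q(i))
  i=0: (3/8) × log₂((3/8)/(15/16)) = (3/8) × log₂(2/5) = -0.4957
  i=1: (5/8) × log₂((5/8)/(1/16)) = (5/8) × log₂(10) = 2.0762
D(P||Q) = -0.4957 + 2.0762
  = 1.5805 bits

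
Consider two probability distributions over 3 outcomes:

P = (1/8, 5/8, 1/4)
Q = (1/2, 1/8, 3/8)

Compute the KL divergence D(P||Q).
D(P||Q) = Σ P(i) log₂(P(i)/Q(i))
  i=0: (1/8) × log₂((1/8)/(1/2)) = (1/8) × log₂(1/4) = -0.2500
  i=1: (5/8) × log₂((5/8)/(1/8)) = (5/8) × log₂(5) = 1.4512
  i=2: (1/4) × log₂((1/4)/(3/8)) = (1/4) × log₂(2/3) = -0.1462
D(P||Q) = -0.2500 + 1.4512 - 0.1462
  = 1.0550 bits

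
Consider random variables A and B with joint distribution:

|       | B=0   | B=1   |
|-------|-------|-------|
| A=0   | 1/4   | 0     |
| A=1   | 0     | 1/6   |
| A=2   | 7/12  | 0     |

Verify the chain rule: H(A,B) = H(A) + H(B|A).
Left side:
H(A,B) = -[(1/4)·log₂(1/4) + (1/6)·log₂(1/6) + (7/12)·log₂(7/12)]
  = 0.5000 + 0.4308 + 0.4536
  = 1.3844 bits

Right side:
Marginal P(A) (row sums):
  P(A=0) = 1/4 + 0 = 1/4
  P(A=1) = 0 + 1/6 = 1/6
  P(A=2) = 7/12 + 0 = 7/12
H(A) = -[(1/4)·log₂(1/4) + (1/6)·log₂(1/6) + (7/12)·log₂(7/12)]
  = 0.5000 + 0.4308 + 0.4536
  = 1.3844 bits
H(B|A) = -Σ P(A,B)·log₂ P(B|A), where P(B|A) = P(A,B) / P(A)
  (cells with P(A,B) = 0 contribute 0)
  (A=0,B=0): P(B|A) = (1/4)/(1/4) = 1;  -(1/4)·log₂(1) = 0.0000
  (A=1,B=1): P(B|A) = (1/6)/(1/6) = 1;  -(1/6)·log₂(1) = 0.0000
  (A=2,B=0): P(B|A) = (7/12)/(7/12) = 1;  -(7/12)·log₂(1) = 0.0000
H(B|A) = 0.0000 + 0.0000 + 0.0000
  = 0.0000 bits
H(A) + H(B|A) = 1.3844 + 0.0000 = 1.3844 bits

Both sides equal 1.3844 bits, so the chain rule holds ✓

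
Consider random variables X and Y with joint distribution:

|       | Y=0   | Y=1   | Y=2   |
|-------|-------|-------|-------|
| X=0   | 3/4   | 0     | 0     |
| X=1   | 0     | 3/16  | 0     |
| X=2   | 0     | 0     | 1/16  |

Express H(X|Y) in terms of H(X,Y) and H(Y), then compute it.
H(X|Y) = H(X,Y) - H(Y)

Marginal P(Y) (column sums):
  P(Y=0) = 3/4 + 0 + 0 = 3/4
  P(Y=1) = 0 + 3/16 + 0 = 3/16
  P(Y=2) = 0 + 0 + 1/16 = 1/16

H(X,Y) = -[(3/4)·log₂(3/4) + (3/16)·log₂(3/16) + (1/16)·log₂(1/16)]
  = 0.3113 + 0.4528 + 0.2500
  = 1.0141 bits
H(Y) = -[(3/4)·log₂(3/4) + (3/16)·log₂(3/16) + (1/16)·log₂(1/16)]
  = 0.3113 + 0.4528 + 0.2500
  = 1.0141 bits

H(X|Y) = 1.0141 - 1.0141 = 0.0000 bits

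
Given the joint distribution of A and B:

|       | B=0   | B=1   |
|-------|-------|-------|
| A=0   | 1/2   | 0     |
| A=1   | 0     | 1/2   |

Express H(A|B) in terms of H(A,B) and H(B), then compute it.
H(A|B) = H(A,B) - H(B)

Marginal P(B) (column sums):
  P(B=0) = 1/2 + 0 = 1/2
  P(B=1) = 0 + 1/2 = 1/2

H(A,B) = -[(1/2)·log₂(1/2) + (1/2)·log₂(1/2)]
  = 0.5000 + 0.5000
  = 1.0000 bits
H(B) = -[(1/2)·log₂(1/2) + (1/2)·log₂(1/2)]
  = 0.5000 + 0.5000
  = 1.0000 bits

H(A|B) = 1.0000 - 1.0000 = 0.0000 bits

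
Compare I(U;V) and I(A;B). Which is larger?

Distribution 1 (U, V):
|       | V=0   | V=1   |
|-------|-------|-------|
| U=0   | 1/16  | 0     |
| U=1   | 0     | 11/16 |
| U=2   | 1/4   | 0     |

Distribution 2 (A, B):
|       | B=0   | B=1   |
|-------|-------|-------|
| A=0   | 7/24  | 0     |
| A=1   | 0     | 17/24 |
Distribution 1 (U, V):
Marginal P(U) (row sums):
  P(U=0) = 1/16 + 0 = 1/16
  P(U=1) = 0 + 11/16 = 11/16
  P(U=2) = 1/4 + 0 = 1/4
Marginal P(V) (column sums):
  P(V=0) = 1/16 + 0 + 1/4 = 5/16
  P(V=1) = 0 + 11/16 + 0 = 11/16

H(U) = -[(1/16)·log₂(1/16) + (11/16)·log₂(11/16) + (1/4)·log₂(1/4)]
  = 0.2500 + 0.3716 + 0.5000
  = 1.1216 bits
H(V) = -[(5/16)·log₂(5/16) + (11/16)·log₂(11/16)]
  = 0.5244 + 0.3716
  = 0.8960 bits
H(U,V) = -[(1/16)·log₂(1/16) + (11/16)·log₂(11/16) + (1/4)·log₂(1/4)]
  = 0.2500 + 0.3716 + 0.5000
  = 1.1216 bits

I(U;V) = H(U) + H(V) - H(U,V)
  = 1.1216 + 0.8960 - 1.1216
  = 0.8960 bits

Distribution 2 (A, B):
Marginal P(A) (row sums):
  P(A=0) = 7/24 + 0 = 7/24
  P(A=1) = 0 + 17/24 = 17/24
Marginal P(B) (column sums):
  P(B=0) = 7/24 + 0 = 7/24
  P(B=1) = 0 + 17/24 = 17/24

H(A) = -[(7/24)·log₂(7/24) + (17/24)·log₂(17/24)]
  = 0.5185 + 0.3524
  = 0.8709 bits
H(B) = -[(7/24)·log₂(7/24) + (17/24)·log₂(17/24)]
  = 0.5185 + 0.3524
  = 0.8709 bits
H(A,B) = -[(7/24)·log₂(7/24) + (17/24)·log₂(17/24)]
  = 0.5185 + 0.3524
  = 0.8709 bits

I(A;B) = H(A) + H(B) - H(A,B)
  = 0.8709 + 0.8709 - 0.8709
  = 0.8709 bits

I(U;V) = 0.8960 bits > I(A;B) = 0.8709 bits, so (U, V) has the higher mutual information (stronger dependence).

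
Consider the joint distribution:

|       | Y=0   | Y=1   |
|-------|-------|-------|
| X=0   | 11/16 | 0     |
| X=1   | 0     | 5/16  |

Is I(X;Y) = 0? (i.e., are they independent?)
Marginal P(X) (row sums):
  P(X=0) = 11/16 + 0 = 11/16
  P(X=1) = 0 + 5/16 = 5/16
Marginal P(Y) (column sums):
  P(Y=0) = 11/16 + 0 = 11/16
  P(Y=1) = 0 + 5/16 = 5/16

X and Y are independent iff P(X=i,Y=j) = P(X=i)·P(Y=j) for every cell.
  P(X=0)·P(Y=0) = 11/16 × 11/16 = 121/256, but P(X=0,Y=0) = 11/16 ✗

No, X and Y are not independent. Quantitatively, I(X;Y) > 0:

H(X) = -[(11/16)·log₂(11/16) + (5/16)·log₂(5/16)]
  = 0.3716 + 0.5244
  = 0.8960 bits
H(Y) = -[(11/16)·log₂(11/16) + (5/16)·log₂(5/16)]
  = 0.3716 + 0.5244
  = 0.8960 bits
H(X,Y) = -[(11/16)·log₂(11/16) + (5/16)·log₂(5/16)]
  = 0.3716 + 0.5244
  = 0.8960 bits
I(X;Y) = H(X) + H(Y) - H(X,Y) = 0.8960 + 0.8960 - 0.8960 = 0.8960 bits > 0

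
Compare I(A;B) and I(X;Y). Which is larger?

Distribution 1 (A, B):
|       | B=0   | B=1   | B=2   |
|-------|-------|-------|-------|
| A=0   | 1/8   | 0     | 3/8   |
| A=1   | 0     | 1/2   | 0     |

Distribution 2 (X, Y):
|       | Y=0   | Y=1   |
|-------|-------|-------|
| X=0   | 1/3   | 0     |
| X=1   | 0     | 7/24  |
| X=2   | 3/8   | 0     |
Distribution 1 (A, B):
Marginal P(A) (row sums):
  P(A=0) = 1/8 + 0 + 3/8 = 1/2
  P(A=1) = 0 + 1/2 + 0 = 1/2
Marginal P(B) (column sums):
  P(B=0) = 1/8 + 0 = 1/8
  P(B=1) = 0 + 1/2 = 1/2
  P(B=2) = 3/8 + 0 = 3/8

H(A) = -[(1/2)·log₂(1/2) + (1/2)·log₂(1/2)]
  = 0.5000 + 0.5000
  = 1.0000 bits
H(B) = -[(1/8)·log₂(1/8) + (1/2)·log₂(1/2) + (3/8)·log₂(3/8)]
  = 0.3750 + 0.5000 + 0.5306
  = 1.4056 bits
H(A,B) = -[(1/8)·log₂(1/8) + (3/8)·log₂(3/8) + (1/2)·log₂(1/2)]
  = 0.3750 + 0.5306 + 0.5000
  = 1.4056 bits

I(A;B) = H(A) + H(B) - H(A,B)
  = 1.0000 + 1.4056 - 1.4056
  = 1.0000 bits

Distribution 2 (X, Y):
Marginal P(X) (row sums):
  P(X=0) = 1/3 + 0 = 1/3
  P(X=1) = 0 + 7/24 = 7/24
  P(X=2) = 3/8 + 0 = 3/8
Marginal P(Y) (column sums):
  P(Y=0) = 1/3 + 0 + 3/8 = 17/24
  P(Y=1) = 0 + 7/24 + 0 = 7/24

H(X) = -[(1/3)·log₂(1/3) + (7/24)·log₂(7/24) + (3/8)·log₂(3/8)]
  = 0.5283 + 0.5185 + 0.5306
  = 1.5774 bits
H(Y) = -[(17/24)·log₂(17/24) + (7/24)·log₂(7/24)]
  = 0.3524 + 0.5185
  = 0.8709 bits
H(X,Y) = -[(1/3)·log₂(1/3) + (7/24)·log₂(7/24) + (3/8)·log₂(3/8)]
  = 0.5283 + 0.5185 + 0.5306
  = 1.5774 bits

I(X;Y) = H(X) + H(Y) - H(X,Y)
  = 1.5774 + 0.8709 - 1.5774
  = 0.8709 bits

I(A;B) = 1.0000 bits > I(X;Y) = 0.8709 bits, so (A, B) has the higher mutual information (stronger dependence).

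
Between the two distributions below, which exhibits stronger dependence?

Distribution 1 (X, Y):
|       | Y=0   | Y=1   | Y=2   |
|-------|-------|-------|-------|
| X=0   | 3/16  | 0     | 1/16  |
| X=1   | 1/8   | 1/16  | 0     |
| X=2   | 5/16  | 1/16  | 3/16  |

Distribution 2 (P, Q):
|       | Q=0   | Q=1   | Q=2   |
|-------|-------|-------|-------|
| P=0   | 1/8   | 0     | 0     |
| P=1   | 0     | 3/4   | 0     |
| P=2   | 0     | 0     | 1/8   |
Distribution 1 (X, Y):
Marginal P(X) (row sums):
  P(X=0) = 3/16 + 0 + 1/16 = 1/4
  P(X=1) = 1/8 + 1/16 + 0 = 3/16
  P(X=2) = 5/16 + 1/16 + 3/16 = 9/16
Marginal P(Y) (column sums):
  P(Y=0) = 3/16 + 1/8 + 5/16 = 5/8
  P(Y=1) = 0 + 1/16 + 1/16 = 1/8
  P(Y=2) = 1/16 + 0 + 3/16 = 1/4

H(X) = -[(1/4)·log₂(1/4) + (3/16)·log₂(3/16) + (9/16)·log₂(9/16)]
  = 0.5000 + 0.4528 + 0.4669
  = 1.4197 bits
H(Y) = -[(5/8)·log₂(5/8) + (1/8)·log₂(1/8) + (1/4)·log₂(1/4)]
  = 0.4238 + 0.3750 + 0.5000
  = 1.2988 bits
H(X,Y) = -[(3/16)·log₂(3/16) + (1/16)·log₂(1/16) + (1/8)·log₂(1/8) + (1/16)·log₂(1/16) + (5/16)·log₂(5/16) + (1/16)·log₂(1/16) + (3/16)·log₂(3/16)]
  = 0.4528 + 0.2500 + 0.3750 + 0.2500 + 0.5244 + 0.2500 + 0.4528
  = 2.5550 bits

I(X;Y) = H(X) + H(Y) - H(X,Y)
  = 1.4197 + 1.2988 - 2.5550
  = 0.1635 bits

Distribution 2 (P, Q):
Marginal P(P) (row sums):
  P(P=0) = 1/8 + 0 + 0 = 1/8
  P(P=1) = 0 + 3/4 + 0 = 3/4
  P(P=2) = 0 + 0 + 1/8 = 1/8
Marginal P(Q) (column sums):
  P(Q=0) = 1/8 + 0 + 0 = 1/8
  P(Q=1) = 0 + 3/4 + 0 = 3/4
  P(Q=2) = 0 + 0 + 1/8 = 1/8

H(P) = -[(1/8)·log₂(1/8) + (3/4)·log₂(3/4) + (1/8)·log₂(1/8)]
  = 0.3750 + 0.3113 + 0.3750
  = 1.0613 bits
H(Q) = -[(1/8)·log₂(1/8) + (3/4)·log₂(3/4) + (1/8)·log₂(1/8)]
  = 0.3750 + 0.3113 + 0.3750
  = 1.0613 bits
H(P,Q) = -[(1/8)·log₂(1/8) + (3/4)·log₂(3/4) + (1/8)·log₂(1/8)]
  = 0.3750 + 0.3113 + 0.3750
  = 1.0613 bits

I(P;Q) = H(P) + H(Q) - H(P,Q)
  = 1.0613 + 1.0613 - 1.0613
  = 1.0613 bits

I(P;Q) = 1.0613 bits > I(X;Y) = 0.1635 bits, so (P, Q) has the higher mutual information (stronger dependence).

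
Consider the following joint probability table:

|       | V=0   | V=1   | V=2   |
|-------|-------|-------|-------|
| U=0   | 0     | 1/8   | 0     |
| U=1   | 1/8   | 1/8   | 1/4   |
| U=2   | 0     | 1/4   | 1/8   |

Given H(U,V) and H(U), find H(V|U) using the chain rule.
From the chain rule: H(U,V) = H(U) + H(V|U)
Therefore: H(V|U) = H(U,V) - H(U)

H(U,V) = -[(1/8)·log₂(1/8) + (1/8)·log₂(1/8) + (1/8)·log₂(1/8) + (1/4)·log₂(1/4) + (1/4)·log₂(1/4) + (1/8)·log₂(1/8)]
  = 0.3750 + 0.3750 + 0.3750 + 0.5000 + 0.5000 + 0.3750
  = 2.5000 bits
Marginal P(U) (row sums):
  P(U=0) = 0 + 1/8 + 0 = 1/8
  P(U=1) = 1/8 + 1/8 + 1/4 = 1/2
  P(U=2) = 0 + 1/4 + 1/8 = 3/8
H(U) = -[(1/8)·log₂(1/8) + (1/2)·log₂(1/2) + (3/8)·log₂(3/8)]
  = 0.3750 + 0.5000 + 0.5306
  = 1.4056 bits

H(V|U) = 2.5000 - 1.4056 = 1.0944 bits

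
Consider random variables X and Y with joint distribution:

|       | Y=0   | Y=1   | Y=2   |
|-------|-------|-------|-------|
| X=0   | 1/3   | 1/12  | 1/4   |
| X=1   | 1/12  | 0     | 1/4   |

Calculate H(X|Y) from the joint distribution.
Marginal P(Y) (column sums):
  P(Y=0) = 1/3 + 1/12 = 5/12
  P(Y=1) = 1/12 + 0 = 1/12
  P(Y=2) = 1/4 + 1/4 = 1/2

H(X|Y) = -Σ P(X,Y)·log₂ P(X|Y), where P(X|Y) = P(X,Y) / P(Y)
  (cells with P(X,Y) = 0 contribute 0)
  (X=0,Y=0): P(X|Y) = (1/3)/(5/12) = 4/5;  -(1/3)·log₂(4/5) = 0.1073
  (X=0,Y=1): P(X|Y) = (1/12)/(1/12) = 1;  -(1/12)·log₂(1) = 0.0000
  (X=0,Y=2): P(X|Y) = (1/4)/(1/2) = 1/2;  -(1/4)·log₂(1/2) = 0.2500
  (X=1,Y=0): P(X|Y) = (1/12)/(5/12) = 1/5;  -(1/12)·log₂(1/5) = 0.1935
  (X=1,Y=2): P(X|Y) = (1/4)/(1/2) = 1/2;  -(1/4)·log₂(1/2) = 0.2500
H(X|Y) = 0.1073 + 0.0000 + 0.2500 + 0.1935 + 0.2500
  = 0.8008 bits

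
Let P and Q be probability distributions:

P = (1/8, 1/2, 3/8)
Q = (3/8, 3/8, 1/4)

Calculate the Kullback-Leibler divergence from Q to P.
D(P||Q) = Σ P(i) log₂(P(i)/Q(i))
  i=0: (1/8) × log₂((1/8)/(3/8)) = (1/8) × log₂(1/3) = -0.1981
  i=1: (1/2) × log₂((1/2)/(3/8)) = (1/2) × log₂(4/3) = 0.2075
  i=2: (3/8) × log₂((3/8)/(1/4)) = (3/8) × log₂(3/2) = 0.2194
D(P||Q) = -0.1981 + 0.2075 + 0.2194
  = 0.2288 bits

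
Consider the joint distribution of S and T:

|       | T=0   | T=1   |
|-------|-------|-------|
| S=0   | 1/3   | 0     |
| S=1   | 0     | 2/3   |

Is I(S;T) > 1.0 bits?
Marginal P(S) (row sums):
  P(S=0) = 1/3 + 0 = 1/3
  P(S=1) = 0 + 2/3 = 2/3
Marginal P(T) (column sums):
  P(T=0) = 1/3 + 0 = 1/3
  P(T=1) = 0 + 2/3 = 2/3

H(S) = -[(1/3)·log₂(1/3) + (2/3)·log₂(2/3)]
  = 0.5283 + 0.3900
  = 0.9183 bits
H(T) = -[(1/3)·log₂(1/3) + (2/3)·log₂(2/3)]
  = 0.5283 + 0.3900
  = 0.9183 bits
H(S,T) = -[(1/3)·log₂(1/3) + (2/3)·log₂(2/3)]
  = 0.5283 + 0.3900
  = 0.9183 bits

I(S;T) = H(S) + H(T) - H(S,T)
  = 0.9183 + 0.9183 - 0.9183
  = 0.9183 bits

No. I(S;T) = 0.9183 bits, which is ≤ 1.0 bits.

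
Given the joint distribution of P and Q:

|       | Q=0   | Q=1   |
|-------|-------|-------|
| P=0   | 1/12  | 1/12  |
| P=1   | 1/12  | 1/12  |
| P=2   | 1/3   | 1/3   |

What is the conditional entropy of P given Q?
Marginal P(Q) (column sums):
  P(Q=0) = 1/12 + 1/12 + 1/3 = 1/2
  P(Q=1) = 1/12 + 1/12 + 1/3 = 1/2

H(P|Q) = -Σ P(P,Q)·log₂ P(P|Q), where P(P|Q) = P(P,Q) / P(Q)
  (P=0,Q=0): P(P|Q) = (1/12)/(1/2) = 1/6;  -(1/12)·log₂(1/6) = 0.2154
  (P=0,Q=1): P(P|Q) = (1/12)/(1/2) = 1/6;  -(1/12)·log₂(1/6) = 0.2154
  (P=1,Q=0): P(P|Q) = (1/12)/(1/2) = 1/6;  -(1/12)·log₂(1/6) = 0.2154
  (P=1,Q=1): P(P|Q) = (1/12)/(1/2) = 1/6;  -(1/12)·log₂(1/6) = 0.2154
  (P=2,Q=0): P(P|Q) = (1/3)/(1/2) = 2/3;  -(1/3)·log₂(2/3) = 0.1950
  (P=2,Q=1): P(P|Q) = (1/3)/(1/2) = 2/3;  -(1/3)·log₂(2/3) = 0.1950
H(P|Q) = 0.2154 + 0.2154 + 0.2154 + 0.2154 + 0.1950 + 0.1950
  = 1.2516 bits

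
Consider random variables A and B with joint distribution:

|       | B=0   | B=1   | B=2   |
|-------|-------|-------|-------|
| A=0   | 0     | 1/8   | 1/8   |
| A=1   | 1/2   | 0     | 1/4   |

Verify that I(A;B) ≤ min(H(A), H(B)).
Marginal P(A) (row sums):
  P(A=0) = 0 + 1/8 + 1/8 = 1/4
  P(A=1) = 1/2 + 0 + 1/4 = 3/4
Marginal P(B) (column sums):
  P(B=0) = 0 + 1/2 = 1/2
  P(B=1) = 1/8 + 0 = 1/8
  P(B=2) = 1/8 + 1/4 = 3/8

H(A) = -[(1/4)·log₂(1/4) + (3/4)·log₂(3/4)]
  = 0.5000 + 0.3113
  = 0.8113 bits
H(B) = -[(1/2)·log₂(1/2) + (1/8)·log₂(1/8) + (3/8)·log₂(3/8)]
  = 0.5000 + 0.3750 + 0.5306
  = 1.4056 bits
H(A,B) = -[(1/8)·log₂(1/8) + (1/8)·log₂(1/8) + (1/2)·log₂(1/2) + (1/4)·log₂(1/4)]
  = 0.3750 + 0.3750 + 0.5000 + 0.5000
  = 1.7500 bits

I(A;B) = H(A) + H(B) - H(A,B)
  = 0.8113 + 1.4056 - 1.7500
  = 0.4669 bits

min(H(A), H(B)) = min(0.8113, 1.4056) = 0.8113 bits
Since 0.4669 ≤ 0.8113, the bound is satisfied ✓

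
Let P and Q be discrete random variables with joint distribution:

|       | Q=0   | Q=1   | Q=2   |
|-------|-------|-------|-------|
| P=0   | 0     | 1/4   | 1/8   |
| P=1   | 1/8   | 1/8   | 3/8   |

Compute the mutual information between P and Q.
Marginal P(P) (row sums):
  P(P=0) = 0 + 1/4 + 1/8 = 3/8
  P(P=1) = 1/8 + 1/8 + 3/8 = 5/8
Marginal P(Q) (column sums):
  P(Q=0) = 0 + 1/8 = 1/8
  P(Q=1) = 1/4 + 1/8 = 3/8
  P(Q=2) = 1/8 + 3/8 = 1/2

H(P) = -[(3/8)·log₂(3/8) + (5/8)·log₂(5/8)]
  = 0.5306 + 0.4238
  = 0.9544 bits
H(Q) = -[(1/8)·log₂(1/8) + (3/8)·log₂(3/8) + (1/2)·log₂(1/2)]
  = 0.3750 + 0.5306 + 0.5000
  = 1.4056 bits
H(P,Q) = -[(1/4)·log₂(1/4) + (1/8)·log₂(1/8) + (1/8)·log₂(1/8) + (1/8)·log₂(1/8) + (3/8)·log₂(3/8)]
  = 0.5000 + 0.3750 + 0.3750 + 0.3750 + 0.5306
  = 2.1556 bits

I(P;Q) = H(P) + H(Q) - H(P,Q)
  = 0.9544 + 1.4056 - 2.1556
  = 0.2044 bits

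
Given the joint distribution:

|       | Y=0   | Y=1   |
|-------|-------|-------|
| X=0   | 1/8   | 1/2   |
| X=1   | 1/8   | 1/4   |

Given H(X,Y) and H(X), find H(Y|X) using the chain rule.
From the chain rule: H(X,Y) = H(X) + H(Y|X)
Therefore: H(Y|X) = H(X,Y) - H(X)

H(X,Y) = -[(1/8)·log₂(1/8) + (1/2)·log₂(1/2) + (1/8)·log₂(1/8) + (1/4)·log₂(1/4)]
  = 0.3750 + 0.5000 + 0.3750 + 0.5000
  = 1.7500 bits
Marginal P(X) (row sums):
  P(X=0) = 1/8 + 1/2 = 5/8
  P(X=1) = 1/8 + 1/4 = 3/8
H(X) = -[(5/8)·log₂(5/8) + (3/8)·log₂(3/8)]
  = 0.4238 + 0.5306
  = 0.9544 bits

H(Y|X) = 1.7500 - 0.9544 = 0.7956 bits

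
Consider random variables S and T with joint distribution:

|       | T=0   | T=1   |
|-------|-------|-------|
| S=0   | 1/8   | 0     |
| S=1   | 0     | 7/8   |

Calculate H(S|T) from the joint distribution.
Marginal P(T) (column sums):
  P(T=0) = 1/8 + 0 = 1/8
  P(T=1) = 0 + 7/8 = 7/8

H(S|T) = -Σ P(S,T)·log₂ P(S|T), where P(S|T) = P(S,T) / P(T)
  (cells with P(S,T) = 0 contribute 0)
  (S=0,T=0): P(S|T) = (1/8)/(1/8) = 1;  -(1/8)·log₂(1) = 0.0000
  (S=1,T=1): P(S|T) = (7/8)/(7/8) = 1;  -(7/8)·log₂(1) = 0.0000
H(S|T) = 0.0000 + 0.0000
  = 0.0000 bits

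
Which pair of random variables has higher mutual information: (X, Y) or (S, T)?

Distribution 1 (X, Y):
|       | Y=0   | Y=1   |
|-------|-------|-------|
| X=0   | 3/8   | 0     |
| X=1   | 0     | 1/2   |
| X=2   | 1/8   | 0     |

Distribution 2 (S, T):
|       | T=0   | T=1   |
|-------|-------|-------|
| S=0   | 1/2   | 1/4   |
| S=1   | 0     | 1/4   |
Distribution 1 (X, Y):
Marginal P(X) (row sums):
  P(X=0) = 3/8 + 0 = 3/8
  P(X=1) = 0 + 1/2 = 1/2
  P(X=2) = 1/8 + 0 = 1/8
Marginal P(Y) (column sums):
  P(Y=0) = 3/8 + 0 + 1/8 = 1/2
  P(Y=1) = 0 + 1/2 + 0 = 1/2

H(X) = -[(3/8)·log₂(3/8) + (1/2)·log₂(1/2) + (1/8)·log₂(1/8)]
  = 0.5306 + 0.5000 + 0.3750
  = 1.4056 bits
H(Y) = -[(1/2)·log₂(1/2) + (1/2)·log₂(1/2)]
  = 0.5000 + 0.5000
  = 1.0000 bits
H(X,Y) = -[(3/8)·log₂(3/8) + (1/2)·log₂(1/2) + (1/8)·log₂(1/8)]
  = 0.5306 + 0.5000 + 0.3750
  = 1.4056 bits

I(X;Y) = H(X) + H(Y) - H(X,Y)
  = 1.4056 + 1.0000 - 1.4056
  = 1.0000 bits

Distribution 2 (S, T):
Marginal P(S) (row sums):
  P(S=0) = 1/2 + 1/4 = 3/4
  P(S=1) = 0 + 1/4 = 1/4
Marginal P(T) (column sums):
  P(T=0) = 1/2 + 0 = 1/2
  P(T=1) = 1/4 + 1/4 = 1/2

H(S) = -[(3/4)·log₂(3/4) + (1/4)·log₂(1/4)]
  = 0.3113 + 0.5000
  = 0.8113 bits
H(T) = -[(1/2)·log₂(1/2) + (1/2)·log₂(1/2)]
  = 0.5000 + 0.5000
  = 1.0000 bits
H(S,T) = -[(1/2)·log₂(1/2) + (1/4)·log₂(1/4) + (1/4)·log₂(1/4)]
  = 0.5000 + 0.5000 + 0.5000
  = 1.5000 bits

I(S;T) = H(S) + H(T) - H(S,T)
  = 0.8113 + 1.0000 - 1.5000
  = 0.3113 bits

I(X;Y) = 1.0000 bits > I(S;T) = 0.3113 bits, so (X, Y) has the higher mutual information (stronger dependence).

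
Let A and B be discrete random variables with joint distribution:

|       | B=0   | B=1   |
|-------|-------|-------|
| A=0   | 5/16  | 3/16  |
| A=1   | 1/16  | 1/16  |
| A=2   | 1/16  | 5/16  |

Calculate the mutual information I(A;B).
Marginal P(A) (row sums):
  P(A=0) = 5/16 + 3/16 = 1/2
  P(A=1) = 1/16 + 1/16 = 1/8
  P(A=2) = 1/16 + 5/16 = 3/8
Marginal P(B) (column sums):
  P(B=0) = 5/16 + 1/16 + 1/16 = 7/16
  P(B=1) = 3/16 + 1/16 + 5/16 = 9/16

H(A) = -[(1/2)·log₂(1/2) + (1/8)·log₂(1/8) + (3/8)·log₂(3/8)]
  = 0.5000 + 0.3750 + 0.5306
  = 1.4056 bits
H(B) = -[(7/16)·log₂(7/16) + (9/16)·log₂(9/16)]
  = 0.5218 + 0.4669
  = 0.9887 bits
H(A,B) = -[(5/16)·log₂(5/16) + (3/16)·log₂(3/16) + (1/16)·log₂(1/16) + (1/16)·log₂(1/16) + (1/16)·log₂(1/16) + (5/16)·log₂(5/16)]
  = 0.5244 + 0.4528 + 0.2500 + 0.2500 + 0.2500 + 0.5244
  = 2.2516 bits

I(A;B) = H(A) + H(B) - H(A,B)
  = 1.4056 + 0.9887 - 2.2516
  = 0.1427 bits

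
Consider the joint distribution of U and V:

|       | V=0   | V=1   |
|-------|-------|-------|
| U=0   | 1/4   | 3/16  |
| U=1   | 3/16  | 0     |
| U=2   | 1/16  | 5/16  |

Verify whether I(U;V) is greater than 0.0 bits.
Marginal P(U) (row sums):
  P(U=0) = 1/4 + 3/16 = 7/16
  P(U=1) = 3/16 + 0 = 3/16
  P(U=2) = 1/16 + 5/16 = 3/8
Marginal P(V) (column sums):
  P(V=0) = 1/4 + 3/16 + 1/16 = 1/2
  P(V=1) = 3/16 + 0 + 5/16 = 1/2

H(U) = -[(7/16)·log₂(7/16) + (3/16)·log₂(3/16) + (3/8)·log₂(3/8)]
  = 0.5218 + 0.4528 + 0.5306
  = 1.5052 bits
H(V) = -[(1/2)·log₂(1/2) + (1/2)·log₂(1/2)]
  = 0.5000 + 0.5000
  = 1.0000 bits
H(U,V) = -[(1/4)·log₂(1/4) + (3/16)·log₂(3/16) + (3/16)·log₂(3/16) + (1/16)·log₂(1/16) + (5/16)·log₂(5/16)]
  = 0.5000 + 0.4528 + 0.4528 + 0.2500 + 0.5244
  = 2.1800 bits

I(U;V) = H(U) + H(V) - H(U,V)
  = 1.5052 + 1.0000 - 2.1800
  = 0.3252 bits

Yes. I(U;V) = 0.3252 bits, which is > 0.0 bits.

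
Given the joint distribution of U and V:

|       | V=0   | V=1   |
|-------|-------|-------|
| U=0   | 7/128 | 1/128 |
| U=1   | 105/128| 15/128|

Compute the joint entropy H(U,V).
H(U,V) = -Σ P(U,V) log₂ P(U,V), summed over the non-zero cells:
H(U,V) = -[(7/128)·log₂(7/128) + (1/128)·log₂(1/128) + (105/128)·log₂(105/128) + (15/128)·log₂(15/128)]
  = 0.2293 + 0.0547 + 0.2344 + 0.3625
  = 0.8809 bits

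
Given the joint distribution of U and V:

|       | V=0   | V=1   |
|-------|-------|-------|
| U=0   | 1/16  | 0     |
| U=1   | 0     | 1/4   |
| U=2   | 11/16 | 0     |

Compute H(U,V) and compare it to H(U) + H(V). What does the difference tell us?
Marginal P(U) (row sums):
  P(U=0) = 1/16 + 0 = 1/16
  P(U=1) = 0 + 1/4 = 1/4
  P(U=2) = 11/16 + 0 = 11/16
Marginal P(V) (column sums):
  P(V=0) = 1/16 + 0 + 11/16 = 3/4
  P(V=1) = 0 + 1/4 + 0 = 1/4

H(U,V) = -[(1/16)·log₂(1/16) + (1/4)·log₂(1/4) + (11/16)·log₂(11/16)]
  = 0.2500 + 0.5000 + 0.3716
  = 1.1216 bits
H(U) = -[(1/16)·log₂(1/16) + (1/4)·log₂(1/4) + (11/16)·log₂(11/16)]
  = 0.2500 + 0.5000 + 0.3716
  = 1.1216 bits
H(V) = -[(3/4)·log₂(3/4) + (1/4)·log₂(1/4)]
  = 0.3113 + 0.5000
  = 0.8113 bits

H(U) + H(V) = 1.1216 + 0.8113 = 1.9329 bits
Difference: H(U) + H(V) - H(U,V) = 1.9329 - 1.1216 = 0.8113 bits = I(U;V)

The difference is the mutual information; it is positive here, so U and V are dependent (knowing one reduces uncertainty about the other by 0.8113 bits).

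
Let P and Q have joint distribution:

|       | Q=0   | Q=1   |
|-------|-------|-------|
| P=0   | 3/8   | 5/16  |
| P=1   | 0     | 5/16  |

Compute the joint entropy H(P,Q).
H(P,Q) = -Σ P(P,Q) log₂ P(P,Q), summed over the non-zero cells:
H(P,Q) = -[(3/8)·log₂(3/8) + (5/16)·log₂(5/16) + (5/16)·log₂(5/16)]
  = 0.5306 + 0.5244 + 0.5244
  = 1.5794 bits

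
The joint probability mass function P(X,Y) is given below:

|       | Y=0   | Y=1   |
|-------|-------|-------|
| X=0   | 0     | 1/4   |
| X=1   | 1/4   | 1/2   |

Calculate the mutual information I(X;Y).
Marginal P(X) (row sums):
  P(X=0) = 0 + 1/4 = 1/4
  P(X=1) = 1/4 + 1/2 = 3/4
Marginal P(Y) (column sums):
  P(Y=0) = 0 + 1/4 = 1/4
  P(Y=1) = 1/4 + 1/2 = 3/4

H(X) = -[(1/4)·log₂(1/4) + (3/4)·log₂(3/4)]
  = 0.5000 + 0.3113
  = 0.8113 bits
H(Y) = -[(1/4)·log₂(1/4) + (3/4)·log₂(3/4)]
  = 0.5000 + 0.3113
  = 0.8113 bits
H(X,Y) = -[(1/4)·log₂(1/4) + (1/4)·log₂(1/4) + (1/2)·log₂(1/2)]
  = 0.5000 + 0.5000 + 0.5000
  = 1.5000 bits

I(X;Y) = H(X) + H(Y) - H(X,Y)
  = 0.8113 + 0.8113 - 1.5000
  = 0.1226 bits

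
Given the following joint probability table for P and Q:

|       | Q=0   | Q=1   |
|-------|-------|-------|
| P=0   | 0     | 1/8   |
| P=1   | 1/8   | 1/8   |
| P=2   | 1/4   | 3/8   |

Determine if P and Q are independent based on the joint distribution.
Marginal P(P) (row sums):
  P(P=0) = 0 + 1/8 = 1/8
  P(P=1) = 1/8 + 1/8 = 1/4
  P(P=2) = 1/4 + 3/8 = 5/8
Marginal P(Q) (column sums):
  P(Q=0) = 0 + 1/8 + 1/4 = 3/8
  P(Q=1) = 1/8 + 1/8 + 3/8 = 5/8

P and Q are independent iff P(P=i,Q=j) = P(P=i)·P(Q=j) for every cell.
  P(P=0)·P(Q=0) = 1/8 × 3/8 = 3/64, but P(P=0,Q=0) = 0 ✗

No, P and Q are not independent. Quantitatively, I(P;Q) > 0:

H(P) = -[(1/8)·log₂(1/8) + (1/4)·log₂(1/4) + (5/8)·log₂(5/8)]
  = 0.3750 + 0.5000 + 0.4238
  = 1.2988 bits
H(Q) = -[(3/8)·log₂(3/8) + (5/8)·log₂(5/8)]
  = 0.5306 + 0.4238
  = 0.9544 bits
H(P,Q) = -[(1/8)·log₂(1/8) + (1/8)·log₂(1/8) + (1/8)·log₂(1/8) + (1/4)·log₂(1/4) + (3/8)·log₂(3/8)]
  = 0.3750 + 0.3750 + 0.3750 + 0.5000 + 0.5306
  = 2.1556 bits
I(P;Q) = H(P) + H(Q) - H(P,Q) = 1.2988 + 0.9544 - 2.1556 = 0.0976 bits > 0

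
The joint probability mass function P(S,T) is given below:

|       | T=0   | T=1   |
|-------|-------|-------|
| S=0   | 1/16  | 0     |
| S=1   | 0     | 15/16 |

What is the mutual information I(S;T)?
Marginal P(S) (row sums):
  P(S=0) = 1/16 + 0 = 1/16
  P(S=1) = 0 + 15/16 = 15/16
Marginal P(T) (column sums):
  P(T=0) = 1/16 + 0 = 1/16
  P(T=1) = 0 + 15/16 = 15/16

H(S) = -[(1/16)·log₂(1/16) + (15/16)·log₂(15/16)]
  = 0.2500 + 0.0873
  = 0.3373 bits
H(T) = -[(1/16)·log₂(1/16) + (15/16)·log₂(15/16)]
  = 0.2500 + 0.0873
  = 0.3373 bits
H(S,T) = -[(1/16)·log₂(1/16) + (15/16)·log₂(15/16)]
  = 0.2500 + 0.0873
  = 0.3373 bits

I(S;T) = H(S) + H(T) - H(S,T)
  = 0.3373 + 0.3373 - 0.3373
  = 0.3373 bits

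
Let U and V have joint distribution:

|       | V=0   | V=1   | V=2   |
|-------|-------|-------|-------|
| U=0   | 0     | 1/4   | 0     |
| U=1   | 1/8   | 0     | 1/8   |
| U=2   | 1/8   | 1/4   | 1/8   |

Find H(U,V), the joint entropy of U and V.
H(U,V) = -Σ P(U,V) log₂ P(U,V), summed over the non-zero cells:
H(U,V) = -[(1/4)·log₂(1/4) + (1/8)·log₂(1/8) + (1/8)·log₂(1/8) + (1/8)·log₂(1/8) + (1/4)·log₂(1/4) + (1/8)·log₂(1/8)]
  = 0.5000 + 0.3750 + 0.3750 + 0.3750 + 0.5000 + 0.3750
  = 2.5000 bits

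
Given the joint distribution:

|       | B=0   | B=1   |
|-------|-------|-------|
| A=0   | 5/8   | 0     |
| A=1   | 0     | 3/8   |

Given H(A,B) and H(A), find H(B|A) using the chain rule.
From the chain rule: H(A,B) = H(A) + H(B|A)
Therefore: H(B|A) = H(A,B) - H(A)

H(A,B) = -[(5/8)·log₂(5/8) + (3/8)·log₂(3/8)]
  = 0.4238 + 0.5306
  = 0.9544 bits
Marginal P(A) (row sums):
  P(A=0) = 5/8 + 0 = 5/8
  P(A=1) = 0 + 3/8 = 3/8
H(A) = -[(5/8)·log₂(5/8) + (3/8)·log₂(3/8)]
  = 0.4238 + 0.5306
  = 0.9544 bits

H(B|A) = 0.9544 - 0.9544 = 0.0000 bits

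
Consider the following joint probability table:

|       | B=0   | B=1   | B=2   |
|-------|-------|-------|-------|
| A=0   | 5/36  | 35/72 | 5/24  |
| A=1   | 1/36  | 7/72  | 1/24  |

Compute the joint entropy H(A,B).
H(A,B) = -Σ P(A,B) log₂ P(A,B), summed over the non-zero cells:
H(A,B) = -[(5/36)·log₂(5/36) + (35/72)·log₂(35/72) + (5/24)·log₂(5/24) + (1/36)·log₂(1/36) + (7/72)·log₂(7/72) + (1/24)·log₂(1/24)]
  = 0.3956 + 0.5059 + 0.4715 + 0.1436 + 0.3269 + 0.1910
  = 2.0345 bits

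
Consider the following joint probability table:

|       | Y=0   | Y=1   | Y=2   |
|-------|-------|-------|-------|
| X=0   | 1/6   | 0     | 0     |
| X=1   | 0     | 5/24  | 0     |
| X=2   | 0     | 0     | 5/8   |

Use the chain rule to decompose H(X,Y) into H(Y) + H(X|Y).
By the chain rule: H(X,Y) = H(Y) + H(X|Y)

Marginal P(Y) (column sums):
  P(Y=0) = 1/6 + 0 + 0 = 1/6
  P(Y=1) = 0 + 5/24 + 0 = 5/24
  P(Y=2) = 0 + 0 + 5/8 = 5/8
H(Y) = -[(1/6)·log₂(1/6) + (5/24)·log₂(5/24) + (5/8)·log₂(5/8)]
  = 0.4308 + 0.4715 + 0.4238
  = 1.3261 bits
H(X|Y) = -Σ P(X,Y)·log₂ P(X|Y), where P(X|Y) = P(X,Y) / P(Y)
  (cells with P(X,Y) = 0 contribute 0)
  (X=0,Y=0): P(X|Y) = (1/6)/(1/6) = 1;  -(1/6)·log₂(1) = 0.0000
  (X=1,Y=1): P(X|Y) = (5/24)/(5/24) = 1;  -(5/24)·log₂(1) = 0.0000
  (X=2,Y=2): P(X|Y) = (5/8)/(5/8) = 1;  -(5/8)·log₂(1) = 0.0000
H(X|Y) = 0.0000 + 0.0000 + 0.0000
  = 0.0000 bits

H(X,Y) = H(Y) + H(X|Y) = 1.3261 + 0.0000 = 1.3261 bits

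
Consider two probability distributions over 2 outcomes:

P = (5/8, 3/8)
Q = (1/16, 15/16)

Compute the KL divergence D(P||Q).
D(P||Q) = Σ P(i) log₂(P(i)/Q(i))
  i=0: (5/8) × log₂((5/8)/(1/16)) = (5/8) × log₂(10) = 2.0762
  i=1: (3/8) × log₂((3/8)/(15/16)) = (3/8) × log₂(2/5) = -0.4957
D(P||Q) = 2.0762 - 0.4957
  = 1.5805 bits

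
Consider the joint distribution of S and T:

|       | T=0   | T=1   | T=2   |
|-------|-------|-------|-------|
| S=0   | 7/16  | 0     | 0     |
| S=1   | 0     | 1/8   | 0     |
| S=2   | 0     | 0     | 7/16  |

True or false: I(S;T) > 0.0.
Marginal P(S) (row sums):
  P(S=0) = 7/16 + 0 + 0 = 7/16
  P(S=1) = 0 + 1/8 + 0 = 1/8
  P(S=2) = 0 + 0 + 7/16 = 7/16
Marginal P(T) (column sums):
  P(T=0) = 7/16 + 0 + 0 = 7/16
  P(T=1) = 0 + 1/8 + 0 = 1/8
  P(T=2) = 0 + 0 + 7/16 = 7/16

H(S) = -[(7/16)·log₂(7/16) + (1/8)·log₂(1/8) + (7/16)·log₂(7/16)]
  = 0.5218 + 0.3750 + 0.5218
  = 1.4186 bits
H(T) = -[(7/16)·log₂(7/16) + (1/8)·log₂(1/8) + (7/16)·log₂(7/16)]
  = 0.5218 + 0.3750 + 0.5218
  = 1.4186 bits
H(S,T) = -[(7/16)·log₂(7/16) + (1/8)·log₂(1/8) + (7/16)·log₂(7/16)]
  = 0.5218 + 0.3750 + 0.5218
  = 1.4186 bits

I(S;T) = H(S) + H(T) - H(S,T)
  = 1.4186 + 1.4186 - 1.4186
  = 1.4186 bits

True. I(S;T) = 1.4186 bits, which is > 0.0 bits.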